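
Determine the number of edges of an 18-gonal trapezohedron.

72

The n-trapezohedron (dual of the n-antiprism) has V = 2·18 + 2 = 38, E = 4·18 = 72, F = 2·18 = 36.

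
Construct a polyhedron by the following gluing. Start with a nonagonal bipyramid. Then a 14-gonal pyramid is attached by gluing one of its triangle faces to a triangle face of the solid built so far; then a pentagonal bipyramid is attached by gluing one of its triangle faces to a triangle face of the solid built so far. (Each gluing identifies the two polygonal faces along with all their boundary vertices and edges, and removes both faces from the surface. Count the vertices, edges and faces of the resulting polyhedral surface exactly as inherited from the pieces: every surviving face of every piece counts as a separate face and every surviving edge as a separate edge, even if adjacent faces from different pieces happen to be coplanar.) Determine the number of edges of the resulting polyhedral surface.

A nonagonal bipyramid: V=11, E=27, F=18.
Attach a 14-gonal pyramid (V=15, E=28, F=15) along a 3-gon: merge 3 vertices and 3 edges, delete both glued faces → V=23, E=52, F=31.
Attach a pentagonal bipyramid (V=7, E=15, F=10) along a 3-gon: merge 3 vertices and 3 edges, delete both glued faces → V=27, E=64, F=39.
Check: V − E + F = 27 − 64 + 39 = 2.

64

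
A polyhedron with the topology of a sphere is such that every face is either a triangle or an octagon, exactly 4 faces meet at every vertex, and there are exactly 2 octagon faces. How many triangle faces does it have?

Let x be the number of triangles; then F = 2 + x.
Edge–face incidences: 2E = 8·2 + 3·x = 16 + 3x.
Every vertex has degree 4, so 4V = 2E.
Euler: V − E + F = 2 ⇒ (2E)/4 − E + (2 + x) = 2.
Multiply by 8: 2·(2E) − 4·(2E) + 8·(2 + x) = 16, i.e. 16 + 8x − 2·(16 + 3x) = 16.
Collecting terms: 2x − 16 = 16, so 2x = 32, so x = 16.
Then 2E = 16 + 3·16 = 64, so E = 32, V = 2E/4 = 16, F = 2 + 16 = 18.

16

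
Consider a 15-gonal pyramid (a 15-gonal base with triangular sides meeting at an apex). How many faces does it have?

16

A pyramid on an n-gon base has one n-gon and n triangles: V = 15 + 1 = 16, E = 2·15 = 30, F = 15 + 1 = 16.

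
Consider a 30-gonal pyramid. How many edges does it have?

60

A pyramid on an n-gon base has one n-gon and n triangles: V = 30 + 1 = 31, E = 2·30 = 60, F = 30 + 1 = 31.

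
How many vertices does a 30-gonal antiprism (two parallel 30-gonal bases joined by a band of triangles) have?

60

An antiprism on an n-gon has two n-gon caps and 2n triangles: V = 2·30 = 60, E = 4·30 = 120, F = 2·30 + 2 = 62.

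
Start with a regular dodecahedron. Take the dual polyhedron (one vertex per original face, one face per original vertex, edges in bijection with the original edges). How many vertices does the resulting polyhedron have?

The base solid has V = 20, E = 30, F = 12.
The dual swaps V and F and preserves E: V′ = F = 12, E′ = E = 30, F′ = V = 20.

12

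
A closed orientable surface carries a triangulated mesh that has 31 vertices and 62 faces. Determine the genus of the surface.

1

Every face is a triangle, so 2E = 3·62 = 186, giving E = 93.
χ = V − E + F = 31 − 93 + 62 = 0.
For a closed orientable surface χ = 2 − 2g, so g = (2 − (0))/2 = 1.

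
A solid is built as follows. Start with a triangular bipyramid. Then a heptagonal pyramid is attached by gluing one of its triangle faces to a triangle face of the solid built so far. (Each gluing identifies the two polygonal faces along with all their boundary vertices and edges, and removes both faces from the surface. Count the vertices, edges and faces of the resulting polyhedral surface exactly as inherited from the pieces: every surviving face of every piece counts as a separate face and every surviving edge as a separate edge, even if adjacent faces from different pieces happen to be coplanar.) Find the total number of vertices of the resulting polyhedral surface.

10

A triangular bipyramid: V=5, E=9, F=6.
Attach a heptagonal pyramid (V=8, E=14, F=8) along a 3-gon: merge 3 vertices and 3 edges, delete both glued faces → V=10, E=20, F=12.
Check: V − E + F = 10 − 20 + 12 = 2.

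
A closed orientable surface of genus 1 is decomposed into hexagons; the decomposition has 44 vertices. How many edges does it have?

66

χ = 2 − 2·1 = 0, and every face is a hexagon so 6F = 2E.
V − E + F = 0 with E = 6F/2 gives 44 − (6/2 − 1)·F = 0, so F = 22 and E = 66.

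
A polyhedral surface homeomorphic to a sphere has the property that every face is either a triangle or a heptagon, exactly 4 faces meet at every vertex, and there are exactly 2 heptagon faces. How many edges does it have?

Let x be the number of triangles; then F = 2 + x.
Edge–face incidences: 2E = 7·2 + 3·x = 14 + 3x.
Every vertex has degree 4, so 4V = 2E.
Euler: V − E + F = 2 ⇒ (2E)/4 − E + (2 + x) = 2.
Multiply by 8: 2·(2E) − 4·(2E) + 8·(2 + x) = 16, i.e. 16 + 8x − 2·(14 + 3x) = 16.
Collecting terms: 2x − 12 = 16, so 2x = 28, so x = 14.
Then 2E = 14 + 3·14 = 56, so E = 28, V = 2E/4 = 14, F = 2 + 14 = 16.

28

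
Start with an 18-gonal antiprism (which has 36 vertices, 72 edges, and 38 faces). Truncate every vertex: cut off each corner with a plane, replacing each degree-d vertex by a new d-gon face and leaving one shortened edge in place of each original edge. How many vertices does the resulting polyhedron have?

144

Truncation replaces each original edge-end by a new vertex, so V′ = 2E = 144.
Each original edge survives, and each old vertex of degree d contributes d new edges; summing degrees gives Σd = 2E, so E′ = E + 2E = 3E = 216.
Each original face survives and each original vertex becomes one new face: F′ = F + V = 74.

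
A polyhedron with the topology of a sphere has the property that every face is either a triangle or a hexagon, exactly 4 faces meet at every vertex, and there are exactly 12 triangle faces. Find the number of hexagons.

Let x be the number of hexagons; then F = 12 + x.
Edge–face incidences: 2E = 3·12 + 6·x = 36 + 6x.
Every vertex has degree 4, so 4V = 2E.
Euler: V − E + F = 2 ⇒ (2E)/4 − E + (12 + x) = 2.
Multiply by 8: 2·(2E) − 4·(2E) + 8·(12 + x) = 16, i.e. 96 + 8x − 2·(36 + 6x) = 16.
Collecting terms: −4x + 24 = 16, so −4x = −8, so x = 2.
Then 2E = 36 + 6·2 = 48, so E = 24, V = 2E/4 = 12, F = 12 + 2 = 14.

2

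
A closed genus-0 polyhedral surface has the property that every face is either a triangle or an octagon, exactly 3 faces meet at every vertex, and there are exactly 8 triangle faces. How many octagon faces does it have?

6

Let x be the number of octagons; then F = 8 + x.
Edge–face incidences: 2E = 3·8 + 8·x = 24 + 8x.
Every vertex has degree 3, so 3V = 2E.
Euler: V − E + F = 2 ⇒ (2E)/3 − E + (8 + x) = 2.
Multiply by 6: 2·(2E) − 3·(2E) + 6·(8 + x) = 12, i.e. 48 + 6x − (24 + 8x) = 12.
Collecting terms: −2x + 24 = 12, so −2x = −12, so x = 6.
Then 2E = 24 + 8·6 = 72, so E = 36, V = 2E/3 = 24, F = 8 + 6 = 14.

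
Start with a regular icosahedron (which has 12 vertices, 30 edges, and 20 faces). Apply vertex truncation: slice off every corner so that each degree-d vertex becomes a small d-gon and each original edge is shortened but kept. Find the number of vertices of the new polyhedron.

60

Truncation replaces each original edge-end by a new vertex, so V′ = 2E = 60.
Each original edge survives, and each old vertex of degree d contributes d new edges; summing degrees gives Σd = 2E, so E′ = E + 2E = 3E = 90.
Each original face survives and each original vertex becomes one new face: F′ = F + V = 32.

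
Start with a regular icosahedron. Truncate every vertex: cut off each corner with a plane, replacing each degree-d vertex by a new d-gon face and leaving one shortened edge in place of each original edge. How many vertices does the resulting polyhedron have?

60

The base solid has V = 12, E = 30, F = 20.
Truncation replaces each original edge-end by a new vertex, so V′ = 2E = 60.
Each original edge survives, and each old vertex of degree d contributes d new edges; summing degrees gives Σd = 2E, so E′ = E + 2E = 3E = 90.
Each original face survives and each original vertex becomes one new face: F′ = F + V = 32.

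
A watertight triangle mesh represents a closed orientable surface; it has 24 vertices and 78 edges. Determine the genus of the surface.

Every face is a triangle and each edge borders two faces, so 3F = 2·78, giving F = 52.
χ = V − E + F = 24 − 78 + 52 = -2.
For a closed orientable surface χ = 2 − 2g, so g = (2 − (-2))/2 = 2.

2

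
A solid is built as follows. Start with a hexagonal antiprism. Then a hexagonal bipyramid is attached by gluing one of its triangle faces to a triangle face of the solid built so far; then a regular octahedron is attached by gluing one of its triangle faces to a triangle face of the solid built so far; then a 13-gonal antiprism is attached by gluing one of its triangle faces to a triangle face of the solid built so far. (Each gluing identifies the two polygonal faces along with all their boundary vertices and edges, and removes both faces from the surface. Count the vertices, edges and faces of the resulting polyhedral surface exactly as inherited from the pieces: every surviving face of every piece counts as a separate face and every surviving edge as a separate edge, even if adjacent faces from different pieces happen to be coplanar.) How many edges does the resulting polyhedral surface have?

97

A hexagonal antiprism: V=12, E=24, F=14.
Attach a hexagonal bipyramid (V=8, E=18, F=12) along a 3-gon: merge 3 vertices and 3 edges, delete both glued faces → V=17, E=39, F=24.
Attach a regular octahedron (V=6, E=12, F=8) along a 3-gon: merge 3 vertices and 3 edges, delete both glued faces → V=20, E=48, F=30.
Attach a 13-gonal antiprism (V=26, E=52, F=28) along a 3-gon: merge 3 vertices and 3 edges, delete both glued faces → V=43, E=97, F=56.
Check: V − E + F = 43 − 97 + 56 = 2.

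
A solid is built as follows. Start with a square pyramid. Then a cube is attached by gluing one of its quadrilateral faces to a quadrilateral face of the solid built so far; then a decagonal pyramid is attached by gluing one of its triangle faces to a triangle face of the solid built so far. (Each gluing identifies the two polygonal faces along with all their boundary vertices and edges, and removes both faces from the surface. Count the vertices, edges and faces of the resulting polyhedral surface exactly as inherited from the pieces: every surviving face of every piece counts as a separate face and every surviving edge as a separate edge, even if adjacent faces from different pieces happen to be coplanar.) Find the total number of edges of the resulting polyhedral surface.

33

A square pyramid: V=5, E=8, F=5.
Attach a cube (V=8, E=12, F=6) along a 4-gon: merge 4 vertices and 4 edges, delete both glued faces → V=9, E=16, F=9.
Attach a decagonal pyramid (V=11, E=20, F=11) along a 3-gon: merge 3 vertices and 3 edges, delete both glued faces → V=17, E=33, F=18.
Check: V − E + F = 17 − 33 + 18 = 2.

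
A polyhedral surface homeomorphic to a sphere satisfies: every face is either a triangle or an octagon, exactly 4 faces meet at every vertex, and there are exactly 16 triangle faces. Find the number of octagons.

2

Let x be the number of octagons; then F = 16 + x.
Edge–face incidences: 2E = 3·16 + 8·x = 48 + 8x.
Every vertex has degree 4, so 4V = 2E.
Euler: V − E + F = 2 ⇒ (2E)/4 − E + (16 + x) = 2.
Multiply by 8: 2·(2E) − 4·(2E) + 8·(16 + x) = 16, i.e. 128 + 8x − 2·(48 + 8x) = 16.
Collecting terms: −8x + 32 = 16, so −8x = −16, so x = 2.
Then 2E = 48 + 8·2 = 64, so E = 32, V = 2E/4 = 16, F = 16 + 2 = 18.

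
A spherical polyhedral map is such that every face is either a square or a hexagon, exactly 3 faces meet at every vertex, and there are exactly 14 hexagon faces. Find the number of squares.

6

Let x be the number of squares; then F = 14 + x.
Edge–face incidences: 2E = 6·14 + 4·x = 84 + 4x.
Every vertex has degree 3, so 3V = 2E.
Euler: V − E + F = 2 ⇒ (2E)/3 − E + (14 + x) = 2.
Multiply by 6: 2·(2E) − 3·(2E) + 6·(14 + x) = 12, i.e. 84 + 6x − (84 + 4x) = 12.
Collecting terms: 2x = 12, so x = 6.
Then 2E = 84 + 4·6 = 108, so E = 54, V = 2E/3 = 36, F = 14 + 6 = 20.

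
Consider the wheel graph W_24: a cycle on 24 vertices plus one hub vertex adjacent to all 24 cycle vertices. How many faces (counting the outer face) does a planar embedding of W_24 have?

W_24 has V = 24 + 1 = 25 vertices and E = 2·24 = 48 edges.
By Euler's formula F = 2 − V + E = 2 − 25 + 48 = 25.

25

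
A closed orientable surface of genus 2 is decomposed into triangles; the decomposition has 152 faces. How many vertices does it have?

χ = 2 − 2·2 = -2, and every face is a triangle so 3F = 2E.
E = 3·152/2 = 228. Then V = -2 + E − F = -2 + 228 − 152 = 74.

74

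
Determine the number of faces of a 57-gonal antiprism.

An antiprism on an n-gon has two n-gon caps and 2n triangles: V = 2·57 = 114, E = 4·57 = 228, F = 2·57 + 2 = 116.

116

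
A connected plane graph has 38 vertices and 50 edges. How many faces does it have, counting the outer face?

Euler's formula for a connected plane graph: V − E + F = 2, so F = 2 − 38 + 50 = 14.

14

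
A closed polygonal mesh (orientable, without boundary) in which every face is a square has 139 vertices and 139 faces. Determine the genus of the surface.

Every face is a square, so 2E = 4·139 = 556, giving E = 278.
χ = V − E + F = 139 − 278 + 139 = 0.
For a closed orientable surface χ = 2 − 2g, so g = (2 − (0))/2 = 1.

1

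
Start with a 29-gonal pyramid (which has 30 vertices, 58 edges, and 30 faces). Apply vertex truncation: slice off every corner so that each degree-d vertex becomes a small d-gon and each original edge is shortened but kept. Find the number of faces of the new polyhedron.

60

Truncation replaces each original edge-end by a new vertex, so V′ = 2E = 116.
Each original edge survives, and each old vertex of degree d contributes d new edges; summing degrees gives Σd = 2E, so E′ = E + 2E = 3E = 174.
Each original face survives and each original vertex becomes one new face: F′ = F + V = 60.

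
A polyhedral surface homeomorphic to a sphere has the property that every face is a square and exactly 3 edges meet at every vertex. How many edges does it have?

12

Each face has 4 edges and each edge borders two faces, so 2E = 4F.
Each vertex has degree 3, so 3V = 2E and hence V = 4F/3.
Euler: V − E + F = 2 ⇒ (4F/3) − (4F/2) + F = 2.
Multiply by 6: (8 − 12 + 6)F = 12, i.e. 2F = 12.
So F = 6, E = 4·6/2 = 12, V = 4·6/3 = 8.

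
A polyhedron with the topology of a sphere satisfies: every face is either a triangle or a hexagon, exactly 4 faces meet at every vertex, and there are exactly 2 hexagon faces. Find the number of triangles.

Let x be the number of triangles; then F = 2 + x.
Edge–face incidences: 2E = 6·2 + 3·x = 12 + 3x.
Every vertex has degree 4, so 4V = 2E.
Euler: V − E + F = 2 ⇒ (2E)/4 − E + (2 + x) = 2.
Multiply by 8: 2·(2E) − 4·(2E) + 8·(2 + x) = 16, i.e. 16 + 8x − 2·(12 + 3x) = 16.
Collecting terms: 2x − 8 = 16, so 2x = 24, so x = 12.
Then 2E = 12 + 3·12 = 48, so E = 24, V = 2E/4 = 12, F = 2 + 12 = 14.

12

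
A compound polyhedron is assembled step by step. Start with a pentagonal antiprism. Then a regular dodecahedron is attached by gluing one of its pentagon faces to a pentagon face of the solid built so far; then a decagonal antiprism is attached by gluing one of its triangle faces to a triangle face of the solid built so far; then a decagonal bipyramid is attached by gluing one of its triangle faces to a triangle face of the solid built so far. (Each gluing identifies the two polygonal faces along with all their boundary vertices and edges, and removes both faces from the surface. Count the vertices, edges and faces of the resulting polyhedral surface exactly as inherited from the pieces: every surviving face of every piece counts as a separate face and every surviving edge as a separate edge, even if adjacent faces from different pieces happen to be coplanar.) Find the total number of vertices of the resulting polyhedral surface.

51

A pentagonal antiprism: V=10, E=20, F=12.
Attach a regular dodecahedron (V=20, E=30, F=12) along a 5-gon: merge 5 vertices and 5 edges, delete both glued faces → V=25, E=45, F=22.
Attach a decagonal antiprism (V=20, E=40, F=22) along a 3-gon: merge 3 vertices and 3 edges, delete both glued faces → V=42, E=82, F=42.
Attach a decagonal bipyramid (V=12, E=30, F=20) along a 3-gon: merge 3 vertices and 3 edges, delete both glued faces → V=51, E=109, F=60.
Check: V − E + F = 51 − 109 + 60 = 2.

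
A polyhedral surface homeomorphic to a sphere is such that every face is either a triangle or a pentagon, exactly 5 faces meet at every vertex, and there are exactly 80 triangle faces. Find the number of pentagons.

12

Let x be the number of pentagons; then F = 80 + x.
Edge–face incidences: 2E = 3·80 + 5·x = 240 + 5x.
Every vertex has degree 5, so 5V = 2E.
Euler: V − E + F = 2 ⇒ (2E)/5 − E + (80 + x) = 2.
Multiply by 10: 2·(2E) − 5·(2E) + 10·(80 + x) = 20, i.e. 800 + 10x − 3·(240 + 5x) = 20.
Collecting terms: −5x + 80 = 20, so −5x = −60, so x = 12.
Then 2E = 240 + 5·12 = 300, so E = 150, V = 2E/5 = 60, F = 80 + 12 = 92.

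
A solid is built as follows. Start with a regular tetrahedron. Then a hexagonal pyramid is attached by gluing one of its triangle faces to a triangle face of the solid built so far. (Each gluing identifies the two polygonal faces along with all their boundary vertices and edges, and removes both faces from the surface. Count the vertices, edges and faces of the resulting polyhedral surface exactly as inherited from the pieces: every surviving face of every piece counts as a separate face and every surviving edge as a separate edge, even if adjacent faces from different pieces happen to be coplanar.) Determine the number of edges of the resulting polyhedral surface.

A regular tetrahedron: V=4, E=6, F=4.
Attach a hexagonal pyramid (V=7, E=12, F=7) along a 3-gon: merge 3 vertices and 3 edges, delete both glued faces → V=8, E=15, F=9.
Check: V − E + F = 8 − 15 + 9 = 2.

15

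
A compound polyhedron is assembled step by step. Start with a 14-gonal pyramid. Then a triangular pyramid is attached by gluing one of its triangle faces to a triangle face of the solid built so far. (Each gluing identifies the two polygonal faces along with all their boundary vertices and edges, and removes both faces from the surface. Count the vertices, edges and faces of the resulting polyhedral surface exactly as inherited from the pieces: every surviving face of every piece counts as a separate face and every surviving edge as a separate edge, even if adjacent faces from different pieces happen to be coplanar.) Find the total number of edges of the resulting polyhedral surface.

A 14-gonal pyramid: V=15, E=28, F=15.
Attach a triangular pyramid (V=4, E=6, F=4) along a 3-gon: merge 3 vertices and 3 edges, delete both glued faces → V=16, E=31, F=17.
Check: V − E + F = 16 − 31 + 17 = 2.

31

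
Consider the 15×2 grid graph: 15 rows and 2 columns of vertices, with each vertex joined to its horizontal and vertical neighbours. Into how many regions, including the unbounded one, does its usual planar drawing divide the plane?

15

The grid has V = 15·2 = 30 vertices and E = 15·1 + 2·14 = 43 edges.
F = 2 − V + E = 2 − 30 + 43 = 15.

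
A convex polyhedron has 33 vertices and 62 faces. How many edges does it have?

93

Here V − E + F = 2.
E = V + F − (2) = 33 + 62 − (2) = 93.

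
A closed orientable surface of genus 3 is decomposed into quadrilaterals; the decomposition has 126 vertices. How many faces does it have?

χ = 2 − 2·3 = -4, and every face is a square so 4F = 2E.
V − E + F = -4 with E = 4F/2 gives 126 − (4/2 − 1)·F = -4, so F = 130 and E = 260.

130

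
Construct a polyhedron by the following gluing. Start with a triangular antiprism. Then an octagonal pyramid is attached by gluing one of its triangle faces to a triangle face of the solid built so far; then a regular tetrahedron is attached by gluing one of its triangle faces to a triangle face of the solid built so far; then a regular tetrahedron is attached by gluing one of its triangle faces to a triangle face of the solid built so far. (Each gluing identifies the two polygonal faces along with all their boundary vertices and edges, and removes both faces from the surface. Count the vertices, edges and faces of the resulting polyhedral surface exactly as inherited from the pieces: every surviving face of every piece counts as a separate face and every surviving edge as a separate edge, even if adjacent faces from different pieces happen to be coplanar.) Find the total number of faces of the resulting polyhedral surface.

A triangular antiprism: V=6, E=12, F=8.
Attach an octagonal pyramid (V=9, E=16, F=9) along a 3-gon: merge 3 vertices and 3 edges, delete both glued faces → V=12, E=25, F=15.
Attach a regular tetrahedron (V=4, E=6, F=4) along a 3-gon: merge 3 vertices and 3 edges, delete both glued faces → V=13, E=28, F=17.
Attach a regular tetrahedron (V=4, E=6, F=4) along a 3-gon: merge 3 vertices and 3 edges, delete both glued faces → V=14, E=31, F=19.
Check: V − E + F = 14 − 31 + 19 = 2.

19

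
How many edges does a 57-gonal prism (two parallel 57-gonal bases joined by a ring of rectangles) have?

171

A prism on an n-gon has two n-gon bases and n rectangular sides: V = 2·57 = 114, E = 3·57 = 171, F = 57 + 2 = 59.
Check: V − E + F = 114 − 171 + 59 = 2.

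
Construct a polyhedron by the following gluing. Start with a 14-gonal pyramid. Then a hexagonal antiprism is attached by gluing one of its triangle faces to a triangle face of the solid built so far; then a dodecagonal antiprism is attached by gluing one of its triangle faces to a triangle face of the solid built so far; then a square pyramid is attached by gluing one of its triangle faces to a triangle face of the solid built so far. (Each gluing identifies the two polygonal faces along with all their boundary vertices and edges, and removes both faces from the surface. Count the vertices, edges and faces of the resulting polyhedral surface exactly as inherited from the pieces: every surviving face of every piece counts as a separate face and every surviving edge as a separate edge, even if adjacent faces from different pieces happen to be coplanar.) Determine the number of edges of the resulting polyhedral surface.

99

A 14-gonal pyramid: V=15, E=28, F=15.
Attach a hexagonal antiprism (V=12, E=24, F=14) along a 3-gon: merge 3 vertices and 3 edges, delete both glued faces → V=24, E=49, F=27.
Attach a dodecagonal antiprism (V=24, E=48, F=26) along a 3-gon: merge 3 vertices and 3 edges, delete both glued faces → V=45, E=94, F=51.
Attach a square pyramid (V=5, E=8, F=5) along a 3-gon: merge 3 vertices and 3 edges, delete both glued faces → V=47, E=99, F=54.
Check: V − E + F = 47 − 99 + 54 = 2.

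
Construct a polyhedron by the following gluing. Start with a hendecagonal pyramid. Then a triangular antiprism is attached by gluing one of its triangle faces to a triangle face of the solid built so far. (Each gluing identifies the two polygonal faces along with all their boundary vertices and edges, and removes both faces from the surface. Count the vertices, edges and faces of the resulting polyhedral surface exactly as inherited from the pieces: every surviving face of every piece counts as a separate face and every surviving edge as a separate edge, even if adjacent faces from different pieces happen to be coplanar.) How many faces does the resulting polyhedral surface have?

18

A hendecagonal pyramid: V=12, E=22, F=12.
Attach a triangular antiprism (V=6, E=12, F=8) along a 3-gon: merge 3 vertices and 3 edges, delete both glued faces → V=15, E=31, F=18.
Check: V − E + F = 15 − 31 + 18 = 2.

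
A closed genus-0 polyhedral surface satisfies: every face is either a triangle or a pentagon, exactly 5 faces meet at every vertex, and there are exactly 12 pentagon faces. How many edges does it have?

Let x be the number of triangles; then F = 12 + x.
Edge–face incidences: 2E = 5·12 + 3·x = 60 + 3x.
Every vertex has degree 5, so 5V = 2E.
Euler: V − E + F = 2 ⇒ (2E)/5 − E + (12 + x) = 2.
Multiply by 10: 2·(2E) − 5·(2E) + 10·(12 + x) = 20, i.e. 120 + 10x − 3·(60 + 3x) = 20.
Collecting terms: x − 60 = 20, so x = 80.
Then 2E = 60 + 3·80 = 300, so E = 150, V = 2E/5 = 60, F = 12 + 80 = 92.

150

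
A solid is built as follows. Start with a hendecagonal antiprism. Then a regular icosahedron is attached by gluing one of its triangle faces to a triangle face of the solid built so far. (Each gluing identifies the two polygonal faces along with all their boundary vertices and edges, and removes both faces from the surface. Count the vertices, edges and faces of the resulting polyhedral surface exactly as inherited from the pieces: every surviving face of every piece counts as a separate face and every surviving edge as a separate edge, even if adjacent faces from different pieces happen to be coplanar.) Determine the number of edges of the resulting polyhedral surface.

71

A hendecagonal antiprism: V=22, E=44, F=24.
Attach a regular icosahedron (V=12, E=30, F=20) along a 3-gon: merge 3 vertices and 3 edges, delete both glued faces → V=31, E=71, F=42.
Check: V − E + F = 31 − 71 + 42 = 2.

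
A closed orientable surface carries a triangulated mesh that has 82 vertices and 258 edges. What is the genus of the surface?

Every face is a triangle and each edge borders two faces, so 3F = 2·258, giving F = 172.
χ = V − E + F = 82 − 258 + 172 = -4.
For a closed orientable surface χ = 2 − 2g, so g = (2 − (-4))/2 = 3.

3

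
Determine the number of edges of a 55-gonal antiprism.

220

An antiprism on an n-gon has two n-gon caps and 2n triangles: V = 2·55 = 110, E = 4·55 = 220, F = 2·55 + 2 = 112.
Check: V − E + F = 110 − 220 + 112 = 2.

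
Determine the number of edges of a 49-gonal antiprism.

196

An antiprism on an n-gon has two n-gon caps and 2n triangles: V = 2·49 = 98, E = 4·49 = 196, F = 2·49 + 2 = 100.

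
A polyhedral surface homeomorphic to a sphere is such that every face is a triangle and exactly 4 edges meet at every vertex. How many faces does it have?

8

Each face has 3 edges and each edge borders two faces, so 2E = 3F.
Each vertex has degree 4, so 4V = 2E and hence V = 3F/4.
Euler: V − E + F = 2 ⇒ (3F/4) − (3F/2) + F = 2.
Multiply by 8: (6 − 12 + 8)F = 16, i.e. 2F = 16.
So F = 8, E = 3·8/2 = 12, V = 3·8/4 = 6.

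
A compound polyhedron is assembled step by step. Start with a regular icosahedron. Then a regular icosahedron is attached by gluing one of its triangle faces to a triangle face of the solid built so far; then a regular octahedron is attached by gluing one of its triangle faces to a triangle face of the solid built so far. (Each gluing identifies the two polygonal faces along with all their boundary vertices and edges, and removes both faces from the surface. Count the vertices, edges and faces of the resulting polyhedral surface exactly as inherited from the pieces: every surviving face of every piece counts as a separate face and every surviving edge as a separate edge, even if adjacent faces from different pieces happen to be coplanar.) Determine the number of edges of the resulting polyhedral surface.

66

A regular icosahedron: V=12, E=30, F=20.
Attach a regular icosahedron (V=12, E=30, F=20) along a 3-gon: merge 3 vertices and 3 edges, delete both glued faces → V=21, E=57, F=38.
Attach a regular octahedron (V=6, E=12, F=8) along a 3-gon: merge 3 vertices and 3 edges, delete both glued faces → V=24, E=66, F=44.
Check: V − E + F = 24 − 66 + 44 = 2.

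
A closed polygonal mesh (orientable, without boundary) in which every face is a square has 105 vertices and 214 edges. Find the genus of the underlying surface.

Every face is a square and each edge borders two faces, so 4F = 2·214, giving F = 107.
χ = V − E + F = 105 − 214 + 107 = -2.
For a closed orientable surface χ = 2 − 2g, so g = (2 − (-2))/2 = 2.

2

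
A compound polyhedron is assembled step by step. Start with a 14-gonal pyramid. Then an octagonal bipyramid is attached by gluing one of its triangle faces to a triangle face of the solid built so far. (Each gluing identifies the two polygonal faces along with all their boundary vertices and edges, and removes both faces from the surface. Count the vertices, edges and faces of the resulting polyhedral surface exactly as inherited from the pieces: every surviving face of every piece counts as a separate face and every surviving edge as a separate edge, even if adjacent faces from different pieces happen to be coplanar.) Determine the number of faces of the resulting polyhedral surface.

A 14-gonal pyramid: V=15, E=28, F=15.
Attach an octagonal bipyramid (V=10, E=24, F=16) along a 3-gon: merge 3 vertices and 3 edges, delete both glued faces → V=22, E=49, F=29.
Check: V − E + F = 22 − 49 + 29 = 2.

29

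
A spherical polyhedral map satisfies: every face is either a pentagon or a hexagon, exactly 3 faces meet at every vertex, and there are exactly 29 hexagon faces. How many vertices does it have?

Let x be the number of pentagons; then F = 29 + x.
Edge–face incidences: 2E = 6·29 + 5·x = 174 + 5x.
Every vertex has degree 3, so 3V = 2E.
Euler: V − E + F = 2 ⇒ (2E)/3 − E + (29 + x) = 2.
Multiply by 6: 2·(2E) − 3·(2E) + 6·(29 + x) = 12, i.e. 174 + 6x − (174 + 5x) = 12.
Collecting terms: x = 12.
Then 2E = 174 + 5·12 = 234, so E = 117, V = 2E/3 = 78, F = 29 + 12 = 41.

78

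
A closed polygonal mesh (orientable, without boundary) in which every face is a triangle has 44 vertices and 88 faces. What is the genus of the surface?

1

Every face is a triangle, so 2E = 3·88 = 264, giving E = 132.
χ = V − E + F = 44 − 132 + 88 = 0.
For a closed orientable surface χ = 2 − 2g, so g = (2 − (0))/2 = 1.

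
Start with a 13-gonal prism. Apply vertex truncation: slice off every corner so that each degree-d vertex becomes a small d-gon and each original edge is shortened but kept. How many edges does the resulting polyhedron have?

The base solid has V = 26, E = 39, F = 15.
Truncation replaces each original edge-end by a new vertex, so V′ = 2E = 78.
Each original edge survives, and each old vertex of degree d contributes d new edges; summing degrees gives Σd = 2E, so E′ = E + 2E = 3E = 117.
Each original face survives and each original vertex becomes one new face: F′ = F + V = 41.

117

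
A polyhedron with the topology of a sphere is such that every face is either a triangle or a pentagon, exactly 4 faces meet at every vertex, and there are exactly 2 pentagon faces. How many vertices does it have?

Let x be the number of triangles; then F = 2 + x.
Edge–face incidences: 2E = 5·2 + 3·x = 10 + 3x.
Every vertex has degree 4, so 4V = 2E.
Euler: V − E + F = 2 ⇒ (2E)/4 − E + (2 + x) = 2.
Multiply by 8: 2·(2E) − 4·(2E) + 8·(2 + x) = 16, i.e. 16 + 8x − 2·(10 + 3x) = 16.
Collecting terms: 2x − 4 = 16, so 2x = 20, so x = 10.
Then 2E = 10 + 3·10 = 40, so E = 20, V = 2E/4 = 10, F = 2 + 10 = 12.

10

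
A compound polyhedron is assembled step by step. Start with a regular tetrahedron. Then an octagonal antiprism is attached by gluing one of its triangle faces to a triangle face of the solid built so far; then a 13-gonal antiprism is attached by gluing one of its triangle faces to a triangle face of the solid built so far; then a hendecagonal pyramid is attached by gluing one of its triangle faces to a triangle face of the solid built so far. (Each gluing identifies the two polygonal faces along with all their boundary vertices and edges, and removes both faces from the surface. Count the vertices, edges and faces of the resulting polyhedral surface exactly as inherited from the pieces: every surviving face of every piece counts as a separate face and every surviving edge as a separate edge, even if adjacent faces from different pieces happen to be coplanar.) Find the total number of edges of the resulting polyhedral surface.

103

A regular tetrahedron: V=4, E=6, F=4.
Attach an octagonal antiprism (V=16, E=32, F=18) along a 3-gon: merge 3 vertices and 3 edges, delete both glued faces → V=17, E=35, F=20.
Attach a 13-gonal antiprism (V=26, E=52, F=28) along a 3-gon: merge 3 vertices and 3 edges, delete both glued faces → V=40, E=84, F=46.
Attach a hendecagonal pyramid (V=12, E=22, F=12) along a 3-gon: merge 3 vertices and 3 edges, delete both glued faces → V=49, E=103, F=56.
Check: V − E + F = 49 − 103 + 56 = 2.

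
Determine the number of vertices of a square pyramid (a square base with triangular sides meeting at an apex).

A pyramid on an n-gon base has one n-gon and n triangles: V = 4 + 1 = 5, E = 2·4 = 8, F = 4 + 1 = 5.

5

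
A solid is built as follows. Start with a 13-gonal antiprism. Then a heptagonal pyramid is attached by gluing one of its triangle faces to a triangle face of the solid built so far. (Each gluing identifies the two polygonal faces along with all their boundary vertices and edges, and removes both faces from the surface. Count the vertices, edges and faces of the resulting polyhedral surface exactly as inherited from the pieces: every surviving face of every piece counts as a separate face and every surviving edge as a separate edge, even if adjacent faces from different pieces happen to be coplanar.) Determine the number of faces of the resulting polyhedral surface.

A 13-gonal antiprism: V=26, E=52, F=28.
Attach a heptagonal pyramid (V=8, E=14, F=8) along a 3-gon: merge 3 vertices and 3 edges, delete both glued faces → V=31, E=63, F=34.
Check: V − E + F = 31 − 63 + 34 = 2.

34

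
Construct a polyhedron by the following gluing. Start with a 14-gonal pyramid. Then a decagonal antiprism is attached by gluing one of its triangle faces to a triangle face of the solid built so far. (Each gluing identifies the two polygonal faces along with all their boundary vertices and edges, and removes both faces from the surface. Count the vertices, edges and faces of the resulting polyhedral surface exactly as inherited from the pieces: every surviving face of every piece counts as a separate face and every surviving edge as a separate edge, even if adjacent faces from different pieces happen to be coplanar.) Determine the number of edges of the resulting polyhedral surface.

A 14-gonal pyramid: V=15, E=28, F=15.
Attach a decagonal antiprism (V=20, E=40, F=22) along a 3-gon: merge 3 vertices and 3 edges, delete both glued faces → V=32, E=65, F=35.
Check: V − E + F = 32 − 65 + 35 = 2.

65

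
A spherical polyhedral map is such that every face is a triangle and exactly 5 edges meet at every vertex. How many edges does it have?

Each face has 3 edges and each edge borders two faces, so 2E = 3F.
Each vertex has degree 5, so 5V = 2E and hence V = 3F/5.
Euler: V − E + F = 2 ⇒ (3F/5) − (3F/2) + F = 2.
Multiply by 10: (6 − 15 + 10)F = 20, i.e. 1F = 20.
So F = 20, E = 3·20/2 = 30, V = 3·20/5 = 12.

30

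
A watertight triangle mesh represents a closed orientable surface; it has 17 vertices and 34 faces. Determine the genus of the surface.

1

Every face is a triangle, so 2E = 3·34 = 102, giving E = 51.
χ = V − E + F = 17 − 51 + 34 = 0.
For a closed orientable surface χ = 2 − 2g, so g = (2 − (0))/2 = 1.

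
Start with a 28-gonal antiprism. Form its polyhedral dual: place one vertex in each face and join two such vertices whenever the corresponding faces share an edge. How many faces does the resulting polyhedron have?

The base solid has V = 56, E = 112, F = 58.
The dual swaps V and F and preserves E: V′ = F = 58, E′ = E = 112, F′ = V = 56.

56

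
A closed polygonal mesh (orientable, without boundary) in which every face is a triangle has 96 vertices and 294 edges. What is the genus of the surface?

Every face is a triangle and each edge borders two faces, so 3F = 2·294, giving F = 196.
χ = V − E + F = 96 − 294 + 196 = -2.
For a closed orientable surface χ = 2 − 2g, so g = (2 − (-2))/2 = 2.

2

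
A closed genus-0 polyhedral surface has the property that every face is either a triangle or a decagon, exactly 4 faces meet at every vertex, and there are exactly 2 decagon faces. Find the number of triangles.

Let x be the number of triangles; then F = 2 + x.
Edge–face incidences: 2E = 10·2 + 3·x = 20 + 3x.
Every vertex has degree 4, so 4V = 2E.
Euler: V − E + F = 2 ⇒ (2E)/4 − E + (2 + x) = 2.
Multiply by 8: 2·(2E) − 4·(2E) + 8·(2 + x) = 16, i.e. 16 + 8x − 2·(20 + 3x) = 16.
Collecting terms: 2x − 24 = 16, so 2x = 40, so x = 20.
Then 2E = 20 + 3·20 = 80, so E = 40, V = 2E/4 = 20, F = 2 + 20 = 22.

20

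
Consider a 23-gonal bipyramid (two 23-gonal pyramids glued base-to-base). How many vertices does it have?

25

A bipyramid over an n-gon has 2n triangular faces and n + 2 vertices: V = 23 + 2 = 25, E = 3·23 = 69, F = 2·23 = 46.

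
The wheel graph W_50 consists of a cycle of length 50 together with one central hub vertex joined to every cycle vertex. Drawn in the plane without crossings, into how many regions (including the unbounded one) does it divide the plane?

51

W_50 has V = 50 + 1 = 51 vertices and E = 2·50 = 100 edges.
By Euler's formula F = 2 − V + E = 2 − 51 + 100 = 51.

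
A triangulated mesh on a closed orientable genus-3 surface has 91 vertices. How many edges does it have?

285

χ = 2 − 2·3 = -4, and every face is a triangle so 3F = 2E.
V − E + F = -4 with E = 3F/2 gives 91 − (3/2 − 1)·F = -4, so F = 190 and E = 285.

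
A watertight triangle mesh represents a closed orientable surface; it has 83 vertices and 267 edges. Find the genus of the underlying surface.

Every face is a triangle and each edge borders two faces, so 3F = 2·267, giving F = 178.
χ = V − E + F = 83 − 267 + 178 = -6.
For a closed orientable surface χ = 2 − 2g, so g = (2 − (-6))/2 = 4.

4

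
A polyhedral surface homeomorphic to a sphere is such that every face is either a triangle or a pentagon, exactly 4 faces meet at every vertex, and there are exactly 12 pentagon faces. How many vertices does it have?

30

Let x be the number of triangles; then F = 12 + x.
Edge–face incidences: 2E = 5·12 + 3·x = 60 + 3x.
Every vertex has degree 4, so 4V = 2E.
Euler: V − E + F = 2 ⇒ (2E)/4 − E + (12 + x) = 2.
Multiply by 8: 2·(2E) − 4·(2E) + 8·(12 + x) = 16, i.e. 96 + 8x − 2·(60 + 3x) = 16.
Collecting terms: 2x − 24 = 16, so 2x = 40, so x = 20.
Then 2E = 60 + 3·20 = 120, so E = 60, V = 2E/4 = 30, F = 12 + 20 = 32.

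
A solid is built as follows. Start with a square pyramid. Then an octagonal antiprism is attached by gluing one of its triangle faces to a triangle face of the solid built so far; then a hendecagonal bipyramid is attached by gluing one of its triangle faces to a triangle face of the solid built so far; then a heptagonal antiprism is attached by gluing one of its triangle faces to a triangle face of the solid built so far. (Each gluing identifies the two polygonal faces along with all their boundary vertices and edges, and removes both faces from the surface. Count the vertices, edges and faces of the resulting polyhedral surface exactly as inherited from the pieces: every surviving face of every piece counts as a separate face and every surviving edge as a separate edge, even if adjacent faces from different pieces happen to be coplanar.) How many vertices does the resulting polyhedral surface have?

39

A square pyramid: V=5, E=8, F=5.
Attach an octagonal antiprism (V=16, E=32, F=18) along a 3-gon: merge 3 vertices and 3 edges, delete both glued faces → V=18, E=37, F=21.
Attach a hendecagonal bipyramid (V=13, E=33, F=22) along a 3-gon: merge 3 vertices and 3 edges, delete both glued faces → V=28, E=67, F=41.
Attach a heptagonal antiprism (V=14, E=28, F=16) along a 3-gon: merge 3 vertices and 3 edges, delete both glued faces → V=39, E=92, F=55.
Check: V − E + F = 39 − 92 + 55 = 2.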